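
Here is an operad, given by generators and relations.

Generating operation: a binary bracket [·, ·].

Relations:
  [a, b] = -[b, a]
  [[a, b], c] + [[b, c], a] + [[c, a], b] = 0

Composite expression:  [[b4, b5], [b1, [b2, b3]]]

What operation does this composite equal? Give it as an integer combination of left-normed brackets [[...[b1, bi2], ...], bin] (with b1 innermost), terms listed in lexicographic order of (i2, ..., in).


-[[[[b1, b2], b3], b4], b5] + [[[[b1, b2], b3], b5], b4] + [[[[b1, b3], b2], b4], b5] - [[[[b1, b3], b2], b5], b4]

Expand each bracket as ab - ba; the b1-initial words give the coefficients.
Composite bracket: [[b4, b5], [b1, [b2, b3]]]
Full expansion: 16 signed words from ab - ba (2^4 = 16).
Coefficients come from the b1-initial words:
  from b1b2b3b4b5, sign -1: term -[[[[b1, b2], b3], b4], b5]
  from b1b2b3b5b4, sign +1: term +[[[[b1, b2], b3], b5], b4]
  from b1b3b2b4b5, sign +1: term +[[[[b1, b3], b2], b4], b5]
  from b1b3b2b5b4, sign -1: term -[[[[b1, b3], b2], b5], b4]


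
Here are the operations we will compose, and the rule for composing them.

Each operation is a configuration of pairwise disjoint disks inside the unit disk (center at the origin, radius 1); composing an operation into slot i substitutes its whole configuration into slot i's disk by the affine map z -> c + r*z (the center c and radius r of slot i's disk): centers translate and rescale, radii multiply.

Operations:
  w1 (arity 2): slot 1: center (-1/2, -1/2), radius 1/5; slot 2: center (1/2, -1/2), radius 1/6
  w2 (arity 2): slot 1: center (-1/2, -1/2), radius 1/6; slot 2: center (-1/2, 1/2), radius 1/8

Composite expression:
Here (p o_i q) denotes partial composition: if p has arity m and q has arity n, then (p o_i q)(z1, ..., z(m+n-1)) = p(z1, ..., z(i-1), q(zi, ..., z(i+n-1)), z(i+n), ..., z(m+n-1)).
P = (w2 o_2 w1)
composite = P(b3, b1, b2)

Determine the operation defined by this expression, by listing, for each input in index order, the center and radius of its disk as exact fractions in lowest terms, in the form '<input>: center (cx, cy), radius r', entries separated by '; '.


b1: center (-9/16, 7/16), radius 1/40; b2: center (-7/16, 7/16), radius 1/48; b3: center (-1/2, -1/2), radius 1/6

Follow each b-input down from w2: c' goes to c + r*c', radius to r*r'.
for b3, the 1-step affine chain lands on center (-1/2, -1/2), radius 1/6
for b1, the 2-step affine chain lands on center (-9/16, 7/16), radius 1/40
for b2, the 2-step affine chain lands on center (-7/16, 7/16), radius 1/48


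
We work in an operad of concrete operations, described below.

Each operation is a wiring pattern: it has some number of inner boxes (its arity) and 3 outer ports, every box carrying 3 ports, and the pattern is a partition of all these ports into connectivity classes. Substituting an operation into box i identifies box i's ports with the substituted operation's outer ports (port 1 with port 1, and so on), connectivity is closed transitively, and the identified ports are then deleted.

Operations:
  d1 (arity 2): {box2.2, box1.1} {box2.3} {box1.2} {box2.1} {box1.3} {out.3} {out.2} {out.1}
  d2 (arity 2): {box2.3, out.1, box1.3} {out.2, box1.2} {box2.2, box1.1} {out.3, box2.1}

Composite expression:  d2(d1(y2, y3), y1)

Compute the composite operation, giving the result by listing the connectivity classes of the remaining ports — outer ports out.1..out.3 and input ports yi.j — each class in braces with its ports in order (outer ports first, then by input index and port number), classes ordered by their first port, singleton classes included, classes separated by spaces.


{out.1, y1.3} {out.2} {out.3, y1.1} {y1.2} {y2.1, y3.2} {y2.2} {y2.3} {y3.1} {y3.3}

Two ports join when wires chain via d2-identified ports.
composing d1 on (y2, y3), with out.j its own outer ports: {out.1} {out.2} {out.3} {y2.1, y3.2} {y2.2} {y2.3} {y3.1} {y3.3}
composing d2 on (y2, y3, y1), with out.j its own outer ports: {out.1, y1.3} {out.2} {out.3, y1.1} {y1.2} {y2.1, y3.2} {y2.2} {y2.3} {y3.1} {y3.3}


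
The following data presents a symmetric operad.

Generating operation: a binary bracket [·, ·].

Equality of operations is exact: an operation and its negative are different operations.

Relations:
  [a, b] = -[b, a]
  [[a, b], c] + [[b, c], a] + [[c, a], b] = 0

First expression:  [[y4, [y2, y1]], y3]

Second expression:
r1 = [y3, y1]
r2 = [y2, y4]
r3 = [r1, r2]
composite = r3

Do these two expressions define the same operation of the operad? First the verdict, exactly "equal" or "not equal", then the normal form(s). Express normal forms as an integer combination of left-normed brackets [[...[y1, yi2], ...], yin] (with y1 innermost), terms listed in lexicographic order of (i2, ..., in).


not equal; first: [[[y1, y2], y4], y3]; second: -[[[y1, y3], y2], y4] + [[[y1, y3], y4], y2]


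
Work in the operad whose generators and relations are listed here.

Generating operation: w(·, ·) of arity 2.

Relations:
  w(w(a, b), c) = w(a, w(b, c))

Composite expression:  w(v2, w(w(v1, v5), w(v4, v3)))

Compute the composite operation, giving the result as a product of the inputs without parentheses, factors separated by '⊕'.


v2 ⊕ v1 ⊕ v5 ⊕ v4 ⊕ v3

Associativity of w dissolves the nesting; only the v-input order survives.
w(v1, v5) collapses to v1 ⊕ v5
w(v4, v3) collapses to v4 ⊕ v3
w(w(v1, v5), w(v4, v3)) collapses to v1 ⊕ v5 ⊕ v4 ⊕ v3
w(v2, w(w(v1, v5), w(v4, v3))) collapses to v2 ⊕ v1 ⊕ v5 ⊕ v4 ⊕ v3


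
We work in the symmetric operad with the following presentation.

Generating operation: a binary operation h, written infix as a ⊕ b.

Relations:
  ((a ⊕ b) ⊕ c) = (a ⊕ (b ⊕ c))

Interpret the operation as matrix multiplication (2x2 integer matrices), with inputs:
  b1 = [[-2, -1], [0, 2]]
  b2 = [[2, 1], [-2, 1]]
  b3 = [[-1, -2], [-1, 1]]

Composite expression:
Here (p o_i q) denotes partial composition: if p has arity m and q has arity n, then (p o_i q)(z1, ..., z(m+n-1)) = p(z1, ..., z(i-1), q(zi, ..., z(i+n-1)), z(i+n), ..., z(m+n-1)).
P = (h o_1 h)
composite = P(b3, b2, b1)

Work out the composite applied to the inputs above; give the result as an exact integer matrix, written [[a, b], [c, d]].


(b3 ⊕ b2) = [[2, -3], [-4, 0]]
((b3 ⊕ b2) ⊕ b1) = [[-4, -8], [8, 4]]

[[-4, -8], [8, 4]]


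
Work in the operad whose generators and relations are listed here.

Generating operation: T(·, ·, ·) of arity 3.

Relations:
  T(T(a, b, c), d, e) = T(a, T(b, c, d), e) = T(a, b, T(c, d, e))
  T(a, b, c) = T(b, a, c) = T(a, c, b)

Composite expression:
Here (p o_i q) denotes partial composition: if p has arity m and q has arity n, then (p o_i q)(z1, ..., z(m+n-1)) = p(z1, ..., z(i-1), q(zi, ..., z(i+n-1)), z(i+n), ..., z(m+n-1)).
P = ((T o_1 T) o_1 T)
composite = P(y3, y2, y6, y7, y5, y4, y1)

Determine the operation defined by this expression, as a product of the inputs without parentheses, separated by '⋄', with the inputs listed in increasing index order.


Reordering under T is free, so list the y-inputs canonically.
T(y3, y2, y6) linearizes to y3 ⋄ y2 ⋄ y6
T(T(y3, y2, y6), y7, y5) linearizes to y3 ⋄ y2 ⋄ y6 ⋄ y7 ⋄ y5
T(T(T(y3, y2, y6), y7, y5), y4, y1) linearizes to y3 ⋄ y2 ⋄ y6 ⋄ y7 ⋄ y5 ⋄ y4 ⋄ y1
reordering the factors by index: y1 ⋄ y2 ⋄ y3 ⋄ y4 ⋄ y5 ⋄ y6 ⋄ y7

y1 ⋄ y2 ⋄ y3 ⋄ y4 ⋄ y5 ⋄ y6 ⋄ y7


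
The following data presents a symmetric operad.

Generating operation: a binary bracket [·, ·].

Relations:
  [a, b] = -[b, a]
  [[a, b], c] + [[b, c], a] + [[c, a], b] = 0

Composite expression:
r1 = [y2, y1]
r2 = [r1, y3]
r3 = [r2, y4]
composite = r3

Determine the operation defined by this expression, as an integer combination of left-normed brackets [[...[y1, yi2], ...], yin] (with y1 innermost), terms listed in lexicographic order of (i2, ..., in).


-[[[y1, y2], y3], y4]

Skip Jacobi rewriting: expand, keep y1-initial words, read off terms.
Composite bracket: [[[y2, y1], y3], y4]
Expanding via [a, b] = ab - ba: 8 signed words (2^3 = 8).
Words beginning with y1 determine it all:
  y1y2y3y4 (sign -1) contributes -[[[y1, y2], y3], y4]


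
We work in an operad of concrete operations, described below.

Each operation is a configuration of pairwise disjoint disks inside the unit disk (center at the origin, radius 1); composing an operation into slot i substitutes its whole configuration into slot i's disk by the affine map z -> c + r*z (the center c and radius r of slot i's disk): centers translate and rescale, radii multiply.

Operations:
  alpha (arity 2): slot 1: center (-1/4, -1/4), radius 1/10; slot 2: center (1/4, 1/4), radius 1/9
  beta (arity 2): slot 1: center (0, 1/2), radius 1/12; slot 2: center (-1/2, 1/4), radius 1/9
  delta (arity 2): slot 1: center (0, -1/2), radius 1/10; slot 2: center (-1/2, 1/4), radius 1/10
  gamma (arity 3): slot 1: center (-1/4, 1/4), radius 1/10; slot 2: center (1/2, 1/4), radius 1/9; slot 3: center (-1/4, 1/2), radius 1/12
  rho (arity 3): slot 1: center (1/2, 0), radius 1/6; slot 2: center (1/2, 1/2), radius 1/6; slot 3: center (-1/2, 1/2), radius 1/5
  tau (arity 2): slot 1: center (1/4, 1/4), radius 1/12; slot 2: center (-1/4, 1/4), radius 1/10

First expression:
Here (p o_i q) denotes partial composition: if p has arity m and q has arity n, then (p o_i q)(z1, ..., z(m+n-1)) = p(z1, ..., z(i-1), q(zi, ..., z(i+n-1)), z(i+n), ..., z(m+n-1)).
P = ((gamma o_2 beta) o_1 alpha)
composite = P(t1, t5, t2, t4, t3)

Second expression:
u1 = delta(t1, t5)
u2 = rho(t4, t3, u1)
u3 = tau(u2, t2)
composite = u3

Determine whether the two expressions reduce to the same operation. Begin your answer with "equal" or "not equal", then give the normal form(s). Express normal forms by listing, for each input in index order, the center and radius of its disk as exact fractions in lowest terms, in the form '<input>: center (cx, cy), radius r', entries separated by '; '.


Normal form of the first expression: t1: center (-11/40, 9/40), radius 1/100; t2: center (1/2, 11/36), radius 1/108; t3: center (-1/4, 1/2), radius 1/12; t4: center (4/9, 5/18), radius 1/81; t5: center (-9/40, 11/40), radius 1/90
Normal form of the second expression: t1: center (5/24, 17/60), radius 1/600; t2: center (-1/4, 1/4), radius 1/10; t3: center (7/24, 7/24), radius 1/72; t4: center (7/24, 1/4), radius 1/72; t5: center (1/5, 71/240), radius 1/600
Different reductions; not equal.

not equal: they reduce to t1: center (-11/40, 9/40), radius 1/100; t2: center (1/2, 11/36), radius 1/108; t3: center (-1/4, 1/2), radius 1/12; t4: center (4/9, 5/18), radius 1/81; t5: center (-9/40, 11/40), radius 1/90 and t1: center (5/24, 17/60), radius 1/600; t2: center (-1/4, 1/4), radius 1/10; t3: center (7/24, 7/24), radius 1/72; t4: center (7/24, 1/4), radius 1/72; t5: center (1/5, 71/240), radius 1/600


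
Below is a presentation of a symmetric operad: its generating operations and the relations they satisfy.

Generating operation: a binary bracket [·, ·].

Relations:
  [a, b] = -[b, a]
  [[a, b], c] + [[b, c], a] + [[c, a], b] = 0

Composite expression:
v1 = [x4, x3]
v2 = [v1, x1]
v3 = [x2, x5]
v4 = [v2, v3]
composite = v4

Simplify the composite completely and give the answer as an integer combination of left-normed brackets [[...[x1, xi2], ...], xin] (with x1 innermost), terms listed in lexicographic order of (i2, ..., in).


[[[[x1, x3], x4], x2], x5] - [[[[x1, x3], x4], x5], x2] - [[[[x1, x4], x3], x2], x5] + [[[[x1, x4], x3], x5], x2]

A multilinear Lie element is pinned by x1-initial words (x1 innermost).
Composite bracket: [[[x4, x3], x1], [x2, x5]]
The bracket unfolds into 16 signed words via [a, b] = ab - ba (2^4 = 16).
Keep just the words that open with x1:
  x1x3x4x2x5 appears with sign +1, giving the term +[[[[x1, x3], x4], x2], x5]
  x1x3x4x5x2 appears with sign -1, giving the term -[[[[x1, x3], x4], x5], x2]
  x1x4x3x2x5 appears with sign -1, giving the term -[[[[x1, x4], x3], x2], x5]
  x1x4x3x5x2 appears with sign +1, giving the term +[[[[x1, x4], x3], x5], x2]


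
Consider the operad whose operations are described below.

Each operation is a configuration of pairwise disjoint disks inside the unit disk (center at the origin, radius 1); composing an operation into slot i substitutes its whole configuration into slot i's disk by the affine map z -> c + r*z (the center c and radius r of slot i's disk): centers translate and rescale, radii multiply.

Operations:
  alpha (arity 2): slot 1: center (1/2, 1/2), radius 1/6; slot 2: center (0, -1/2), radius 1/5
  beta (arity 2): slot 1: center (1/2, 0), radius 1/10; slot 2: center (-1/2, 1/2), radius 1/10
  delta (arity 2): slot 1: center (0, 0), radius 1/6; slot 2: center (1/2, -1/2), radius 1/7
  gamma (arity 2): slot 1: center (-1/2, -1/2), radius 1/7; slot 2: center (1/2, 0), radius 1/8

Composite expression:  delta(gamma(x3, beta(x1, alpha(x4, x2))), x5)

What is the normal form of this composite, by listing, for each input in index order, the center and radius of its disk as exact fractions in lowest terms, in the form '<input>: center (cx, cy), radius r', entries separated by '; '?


x1: center (3/32, 0), radius 1/480; x2: center (7/96, 3/320), radius 1/2400; x3: center (-1/12, -1/12), radius 1/42; x4: center (71/960, 11/960), radius 1/2880; x5: center (1/2, -1/2), radius 1/7

Each x-disk chains the slot maps above it in delta; radii multiply.
tracing x3 down its 2-map path: center (-1/12, -1/12), radius 1/42
tracing x1 down its 3-map path: center (3/32, 0), radius 1/480
tracing x4 down its 4-map path: center (71/960, 11/960), radius 1/2880
tracing x2 down its 4-map path: center (7/96, 3/320), radius 1/2400
tracing x5 down its 1-map path: center (1/2, -1/2), radius 1/7


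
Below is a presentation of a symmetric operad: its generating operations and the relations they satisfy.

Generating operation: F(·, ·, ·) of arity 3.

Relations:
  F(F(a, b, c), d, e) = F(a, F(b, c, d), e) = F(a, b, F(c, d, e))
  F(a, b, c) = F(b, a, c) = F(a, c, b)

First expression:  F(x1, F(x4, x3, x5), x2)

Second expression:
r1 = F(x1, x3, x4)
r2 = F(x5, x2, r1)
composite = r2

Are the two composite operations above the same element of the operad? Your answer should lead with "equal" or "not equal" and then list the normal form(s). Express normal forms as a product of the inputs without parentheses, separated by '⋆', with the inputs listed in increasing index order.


equal — both sides give x1 ⋆ x2 ⋆ x3 ⋆ x4 ⋆ x5

Normal form of the first expression: x1 ⋆ x2 ⋆ x3 ⋆ x4 ⋆ x5
Normal form of the second expression: x1 ⋆ x2 ⋆ x3 ⋆ x4 ⋆ x5
Same normal form: equal.


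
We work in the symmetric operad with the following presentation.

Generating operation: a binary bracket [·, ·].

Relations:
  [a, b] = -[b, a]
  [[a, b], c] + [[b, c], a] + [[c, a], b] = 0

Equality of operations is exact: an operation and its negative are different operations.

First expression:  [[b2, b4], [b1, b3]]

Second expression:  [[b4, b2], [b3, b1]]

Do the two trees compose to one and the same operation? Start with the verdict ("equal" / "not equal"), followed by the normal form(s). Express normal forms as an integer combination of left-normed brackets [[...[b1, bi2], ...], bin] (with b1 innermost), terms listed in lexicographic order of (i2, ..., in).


equal: each reduces to -[[[b1, b3], b2], b4] + [[[b1, b3], b4], b2]


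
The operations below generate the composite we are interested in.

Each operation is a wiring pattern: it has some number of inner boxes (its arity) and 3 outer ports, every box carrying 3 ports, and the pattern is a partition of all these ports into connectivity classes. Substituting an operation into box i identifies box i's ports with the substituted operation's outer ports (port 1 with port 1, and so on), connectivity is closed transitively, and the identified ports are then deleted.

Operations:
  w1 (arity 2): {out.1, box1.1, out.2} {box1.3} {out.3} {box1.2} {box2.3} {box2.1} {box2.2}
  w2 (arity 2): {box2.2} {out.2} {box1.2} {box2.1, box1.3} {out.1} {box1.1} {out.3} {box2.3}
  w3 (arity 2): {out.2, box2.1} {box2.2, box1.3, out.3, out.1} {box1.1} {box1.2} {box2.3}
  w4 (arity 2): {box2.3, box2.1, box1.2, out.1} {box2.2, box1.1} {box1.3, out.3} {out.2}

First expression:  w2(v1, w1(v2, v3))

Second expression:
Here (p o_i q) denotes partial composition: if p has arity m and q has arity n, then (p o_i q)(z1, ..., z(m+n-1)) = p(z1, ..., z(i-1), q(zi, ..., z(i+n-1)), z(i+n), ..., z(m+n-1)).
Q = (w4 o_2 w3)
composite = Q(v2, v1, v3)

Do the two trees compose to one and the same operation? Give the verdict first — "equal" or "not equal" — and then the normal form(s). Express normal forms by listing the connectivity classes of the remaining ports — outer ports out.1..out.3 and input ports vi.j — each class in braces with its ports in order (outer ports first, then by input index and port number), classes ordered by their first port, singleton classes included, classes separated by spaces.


Reducing the first expression gives {out.1} {out.2} {out.3} {v1.1} {v1.2} {v1.3, v2.1} {v2.2} {v2.3} {v3.1} {v3.2} {v3.3}
Reducing the second expression gives {out.1, v1.3, v2.2, v3.2} {out.2} {out.3, v2.3} {v1.1} {v1.2} {v2.1, v3.1} {v3.3}
The forms do not match — not equal.

not equal: they reduce to {out.1} {out.2} {out.3} {v1.1} {v1.2} {v1.3, v2.1} {v2.2} {v2.3} {v3.1} {v3.2} {v3.3} and {out.1, v1.3, v2.2, v3.2} {out.2} {out.3, v2.3} {v1.1} {v1.2} {v2.1, v3.1} {v3.3}


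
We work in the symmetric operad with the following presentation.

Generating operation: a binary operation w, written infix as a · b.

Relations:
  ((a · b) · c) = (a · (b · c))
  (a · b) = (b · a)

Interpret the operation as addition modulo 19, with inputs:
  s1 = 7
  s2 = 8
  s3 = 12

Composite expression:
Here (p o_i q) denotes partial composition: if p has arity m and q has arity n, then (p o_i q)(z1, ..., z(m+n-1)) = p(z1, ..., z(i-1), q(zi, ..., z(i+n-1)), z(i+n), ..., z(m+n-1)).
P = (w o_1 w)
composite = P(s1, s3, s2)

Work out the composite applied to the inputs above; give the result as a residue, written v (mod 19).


8 (mod 19)

(s1 · s3) = 0
((s1 · s3) · s2) = 8


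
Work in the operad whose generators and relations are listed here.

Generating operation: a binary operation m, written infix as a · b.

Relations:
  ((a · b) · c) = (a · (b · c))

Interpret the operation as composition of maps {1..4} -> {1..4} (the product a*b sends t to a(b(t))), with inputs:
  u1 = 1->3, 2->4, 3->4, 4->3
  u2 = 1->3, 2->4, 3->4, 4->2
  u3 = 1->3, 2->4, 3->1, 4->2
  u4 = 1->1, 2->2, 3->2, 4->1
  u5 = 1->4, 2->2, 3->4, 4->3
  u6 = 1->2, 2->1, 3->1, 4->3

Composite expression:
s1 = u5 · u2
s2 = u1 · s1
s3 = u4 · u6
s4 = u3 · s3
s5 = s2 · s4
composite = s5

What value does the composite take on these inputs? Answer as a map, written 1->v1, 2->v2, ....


1->4, 2->4, 3->4, 4->4


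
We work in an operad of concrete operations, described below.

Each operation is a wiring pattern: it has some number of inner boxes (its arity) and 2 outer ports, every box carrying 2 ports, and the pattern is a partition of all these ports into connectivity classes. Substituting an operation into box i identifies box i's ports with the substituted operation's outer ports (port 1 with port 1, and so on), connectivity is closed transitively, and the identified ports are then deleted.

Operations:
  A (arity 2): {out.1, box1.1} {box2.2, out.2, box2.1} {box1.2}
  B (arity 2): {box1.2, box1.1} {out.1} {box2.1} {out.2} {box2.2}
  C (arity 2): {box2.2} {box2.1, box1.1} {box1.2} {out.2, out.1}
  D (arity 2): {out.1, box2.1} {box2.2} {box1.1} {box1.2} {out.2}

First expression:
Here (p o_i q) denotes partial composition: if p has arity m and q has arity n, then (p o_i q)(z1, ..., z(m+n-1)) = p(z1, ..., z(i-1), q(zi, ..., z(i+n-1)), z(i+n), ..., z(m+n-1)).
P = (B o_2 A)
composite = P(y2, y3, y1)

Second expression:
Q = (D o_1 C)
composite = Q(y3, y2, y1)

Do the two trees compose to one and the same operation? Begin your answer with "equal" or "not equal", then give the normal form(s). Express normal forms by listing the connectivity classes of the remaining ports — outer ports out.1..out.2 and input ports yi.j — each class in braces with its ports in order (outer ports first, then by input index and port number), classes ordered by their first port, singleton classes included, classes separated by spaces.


not equal; first: {out.1} {out.2} {y1.1, y1.2} {y2.1, y2.2} {y3.1} {y3.2}; second: {out.1, y1.1} {out.2} {y1.2} {y2.1, y3.1} {y2.2} {y3.2}

The first composite normalizes to {out.1} {out.2} {y1.1, y1.2} {y2.1, y2.2} {y3.1} {y3.2}
The second composite normalizes to {out.1, y1.1} {out.2} {y1.2} {y2.1, y3.1} {y2.2} {y3.2}
The forms do not match — not equal.


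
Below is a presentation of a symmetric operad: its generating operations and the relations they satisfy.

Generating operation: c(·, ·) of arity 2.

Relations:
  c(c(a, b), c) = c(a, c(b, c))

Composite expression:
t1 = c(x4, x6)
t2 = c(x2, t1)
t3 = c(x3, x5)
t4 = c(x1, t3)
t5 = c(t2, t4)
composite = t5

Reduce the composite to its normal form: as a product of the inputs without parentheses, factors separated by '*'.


Associativity of c dissolves the nesting; only the x-input order survives.
c(x4, x6) linearizes to x4 * x6
c(x2, c(x4, x6)) linearizes to x2 * x4 * x6
c(x3, x5) linearizes to x3 * x5
c(x1, c(x3, x5)) linearizes to x1 * x3 * x5
c(c(x2, c(x4, x6)), c(x1, c(x3, x5))) linearizes to x2 * x4 * x6 * x1 * x3 * x5

x2 * x4 * x6 * x1 * x3 * x5


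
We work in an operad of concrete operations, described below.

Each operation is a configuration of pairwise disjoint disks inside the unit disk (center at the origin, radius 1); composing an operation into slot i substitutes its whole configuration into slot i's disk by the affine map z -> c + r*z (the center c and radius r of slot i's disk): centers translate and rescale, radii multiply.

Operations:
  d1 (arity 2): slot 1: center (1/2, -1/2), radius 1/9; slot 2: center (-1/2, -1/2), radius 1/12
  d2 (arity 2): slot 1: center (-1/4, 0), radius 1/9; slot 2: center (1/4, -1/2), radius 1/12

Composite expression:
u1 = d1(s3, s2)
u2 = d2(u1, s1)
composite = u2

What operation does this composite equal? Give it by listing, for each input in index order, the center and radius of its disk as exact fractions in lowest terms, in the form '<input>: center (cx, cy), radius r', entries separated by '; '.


Follow each s-input down from d2: c' goes to c + r*c', radius to r*r'.
for s3, the 2-step affine chain lands on center (-7/36, -1/18), radius 1/81
for s2, the 2-step affine chain lands on center (-11/36, -1/18), radius 1/108
for s1, the 1-step affine chain lands on center (1/4, -1/2), radius 1/12

s1: center (1/4, -1/2), radius 1/12; s2: center (-11/36, -1/18), radius 1/108; s3: center (-7/36, -1/18), radius 1/81


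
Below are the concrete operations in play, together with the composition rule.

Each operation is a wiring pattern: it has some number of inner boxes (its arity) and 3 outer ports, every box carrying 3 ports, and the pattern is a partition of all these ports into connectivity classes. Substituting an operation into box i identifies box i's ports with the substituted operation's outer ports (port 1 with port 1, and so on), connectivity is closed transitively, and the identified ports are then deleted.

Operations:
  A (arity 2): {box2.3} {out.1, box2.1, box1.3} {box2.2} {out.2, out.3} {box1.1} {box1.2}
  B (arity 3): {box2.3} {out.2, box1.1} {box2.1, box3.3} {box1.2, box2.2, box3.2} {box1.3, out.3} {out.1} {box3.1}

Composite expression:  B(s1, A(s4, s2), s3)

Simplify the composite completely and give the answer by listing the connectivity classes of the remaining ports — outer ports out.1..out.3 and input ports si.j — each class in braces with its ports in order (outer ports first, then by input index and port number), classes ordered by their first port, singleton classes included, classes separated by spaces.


Connectivity passes through glued B-boundaries; trace each wire chain.
through A, on inputs (s4, s2): {out.1, s2.1, s4.3} {out.2, out.3} {s2.2} {s2.3} {s4.1} {s4.2} (out.j = stage outer ports)
through B, on inputs (s1, s4, s2, s3): {out.1} {out.2, s1.1} {out.3, s1.3} {s1.2, s3.2} {s2.1, s3.3, s4.3} {s2.2} {s2.3} {s3.1} {s4.1} {s4.2} (out.j = stage outer ports)

{out.1} {out.2, s1.1} {out.3, s1.3} {s1.2, s3.2} {s2.1, s3.3, s4.3} {s2.2} {s2.3} {s3.1} {s4.1} {s4.2}


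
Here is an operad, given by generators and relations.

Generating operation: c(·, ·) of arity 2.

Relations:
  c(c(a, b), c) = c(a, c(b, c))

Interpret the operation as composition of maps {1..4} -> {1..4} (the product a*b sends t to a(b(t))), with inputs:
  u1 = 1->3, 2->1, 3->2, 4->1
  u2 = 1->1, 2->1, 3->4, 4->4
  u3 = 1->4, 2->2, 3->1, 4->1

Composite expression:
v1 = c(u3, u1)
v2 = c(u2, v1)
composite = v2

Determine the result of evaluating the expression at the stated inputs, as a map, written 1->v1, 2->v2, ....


1->1, 2->4, 3->1, 4->4

c(u3, u1) = 1->1, 2->4, 3->2, 4->4
c(u2, c(u3, u1)) = 1->1, 2->4, 3->1, 4->4


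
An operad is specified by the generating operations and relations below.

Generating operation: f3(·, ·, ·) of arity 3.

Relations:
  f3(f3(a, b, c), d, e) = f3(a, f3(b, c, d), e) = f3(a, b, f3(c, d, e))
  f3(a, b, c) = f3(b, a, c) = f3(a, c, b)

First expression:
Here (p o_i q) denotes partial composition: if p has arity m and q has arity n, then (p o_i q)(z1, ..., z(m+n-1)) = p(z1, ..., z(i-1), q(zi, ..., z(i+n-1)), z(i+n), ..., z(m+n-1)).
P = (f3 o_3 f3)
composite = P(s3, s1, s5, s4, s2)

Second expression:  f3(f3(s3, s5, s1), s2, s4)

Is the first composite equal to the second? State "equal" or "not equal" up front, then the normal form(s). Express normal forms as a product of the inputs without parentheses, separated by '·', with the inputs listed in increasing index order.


In normal form, the first expression is s1 · s2 · s3 · s4 · s5
In normal form, the second expression is s1 · s2 · s3 · s4 · s5
The normal forms match — equal.

equal: each reduces to s1 · s2 · s3 · s4 · s5


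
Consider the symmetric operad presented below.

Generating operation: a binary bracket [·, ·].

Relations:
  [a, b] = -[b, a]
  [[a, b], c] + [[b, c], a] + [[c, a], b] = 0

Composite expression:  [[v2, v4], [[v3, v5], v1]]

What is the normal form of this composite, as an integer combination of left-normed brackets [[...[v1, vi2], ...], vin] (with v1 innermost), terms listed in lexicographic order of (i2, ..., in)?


[[[[v1, v3], v5], v2], v4] - [[[[v1, v3], v5], v4], v2] - [[[[v1, v5], v3], v2], v4] + [[[[v1, v5], v3], v4], v2]

In the tensor algebra, words opening v1 carry the v1-anchored form.
Composite bracket: [[v2, v4], [[v3, v5], v1]]
Expanding via [a, b] = ab - ba: 16 signed words (2^4 = 16).
Keep just the words that open with v1:
  word v1v3v5v2v4 has sign +1, contributing +[[[[v1, v3], v5], v2], v4]
  word v1v3v5v4v2 has sign -1, contributing -[[[[v1, v3], v5], v4], v2]
  word v1v5v3v2v4 has sign -1, contributing -[[[[v1, v5], v3], v2], v4]
  word v1v5v3v4v2 has sign +1, contributing +[[[[v1, v5], v3], v4], v2]


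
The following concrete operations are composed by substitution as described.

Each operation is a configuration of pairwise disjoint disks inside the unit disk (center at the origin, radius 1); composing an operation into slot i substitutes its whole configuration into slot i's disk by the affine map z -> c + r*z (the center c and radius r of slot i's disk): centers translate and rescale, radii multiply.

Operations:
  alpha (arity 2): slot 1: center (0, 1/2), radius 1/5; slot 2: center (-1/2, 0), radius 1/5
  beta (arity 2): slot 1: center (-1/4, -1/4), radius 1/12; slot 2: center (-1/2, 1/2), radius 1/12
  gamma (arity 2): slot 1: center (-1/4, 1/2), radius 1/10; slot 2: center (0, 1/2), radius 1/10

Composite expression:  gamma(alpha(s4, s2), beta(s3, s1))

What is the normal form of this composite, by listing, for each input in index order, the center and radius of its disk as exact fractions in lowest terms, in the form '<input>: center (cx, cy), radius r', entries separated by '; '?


Affine substitution under gamma: radii multiply and s-centers shift.
for s4, the 2-step affine chain lands on center (-1/4, 11/20), radius 1/50
for s2, the 2-step affine chain lands on center (-3/10, 1/2), radius 1/50
for s3, the 2-step affine chain lands on center (-1/40, 19/40), radius 1/120
for s1, the 2-step affine chain lands on center (-1/20, 11/20), radius 1/120

s1: center (-1/20, 11/20), radius 1/120; s2: center (-3/10, 1/2), radius 1/50; s3: center (-1/40, 19/40), radius 1/120; s4: center (-1/4, 11/20), radius 1/50


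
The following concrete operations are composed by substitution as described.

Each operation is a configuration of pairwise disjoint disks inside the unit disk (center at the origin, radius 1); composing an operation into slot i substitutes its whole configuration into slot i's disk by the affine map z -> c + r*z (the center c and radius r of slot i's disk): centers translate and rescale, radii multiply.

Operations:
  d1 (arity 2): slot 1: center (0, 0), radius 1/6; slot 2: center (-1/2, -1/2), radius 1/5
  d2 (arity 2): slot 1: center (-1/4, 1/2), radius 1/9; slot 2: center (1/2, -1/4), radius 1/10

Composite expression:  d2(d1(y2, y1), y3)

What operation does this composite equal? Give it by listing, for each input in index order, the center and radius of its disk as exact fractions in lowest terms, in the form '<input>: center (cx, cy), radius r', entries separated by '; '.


y1: center (-11/36, 4/9), radius 1/45; y2: center (-1/4, 1/2), radius 1/54; y3: center (1/2, -1/4), radius 1/10

Below d2, radii multiply path by path; the y-disk centers shift.
tracing y2 down its 2-map path: center (-1/4, 1/2), radius 1/54
tracing y1 down its 2-map path: center (-11/36, 4/9), radius 1/45
tracing y3 down its 1-map path: center (1/2, -1/4), radius 1/10


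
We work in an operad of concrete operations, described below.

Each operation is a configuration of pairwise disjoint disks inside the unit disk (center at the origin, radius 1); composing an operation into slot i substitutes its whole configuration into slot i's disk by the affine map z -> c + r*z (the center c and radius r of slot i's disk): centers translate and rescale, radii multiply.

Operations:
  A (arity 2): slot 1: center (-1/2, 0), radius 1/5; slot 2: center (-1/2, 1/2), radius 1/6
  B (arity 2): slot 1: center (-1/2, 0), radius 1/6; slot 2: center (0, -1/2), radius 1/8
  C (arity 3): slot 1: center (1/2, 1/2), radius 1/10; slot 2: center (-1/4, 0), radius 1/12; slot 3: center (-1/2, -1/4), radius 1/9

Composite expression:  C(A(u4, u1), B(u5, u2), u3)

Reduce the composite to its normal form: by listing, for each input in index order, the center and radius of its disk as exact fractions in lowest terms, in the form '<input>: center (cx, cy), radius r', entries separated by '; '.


u1: center (9/20, 11/20), radius 1/60; u2: center (-1/4, -1/24), radius 1/96; u3: center (-1/2, -1/4), radius 1/9; u4: center (9/20, 1/2), radius 1/50; u5: center (-7/24, 0), radius 1/72

Each u-disk chains the slot maps above it in C; radii multiply.
tracing u4 down its 2-map path: center (9/20, 1/2), radius 1/50
tracing u1 down its 2-map path: center (9/20, 11/20), radius 1/60
tracing u5 down its 2-map path: center (-7/24, 0), radius 1/72
tracing u2 down its 2-map path: center (-1/4, -1/24), radius 1/96
tracing u3 down its 1-map path: center (-1/2, -1/4), radius 1/9


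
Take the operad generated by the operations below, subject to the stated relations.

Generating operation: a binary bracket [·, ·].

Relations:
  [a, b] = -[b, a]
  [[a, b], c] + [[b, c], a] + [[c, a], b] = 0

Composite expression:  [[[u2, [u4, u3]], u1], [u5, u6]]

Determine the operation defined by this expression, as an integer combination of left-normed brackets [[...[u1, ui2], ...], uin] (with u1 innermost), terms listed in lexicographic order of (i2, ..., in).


[[[[[u1, u2], u3], u4], u5], u6] - [[[[[u1, u2], u3], u4], u6], u5] - [[[[[u1, u2], u4], u3], u5], u6] + [[[[[u1, u2], u4], u3], u6], u5] - [[[[[u1, u3], u4], u2], u5], u6] + [[[[[u1, u3], u4], u2], u6], u5] + [[[[[u1, u4], u3], u2], u5], u6] - [[[[[u1, u4], u3], u2], u6], u5]

Left-normed coefficients sit on the u1-initial expansion words.
Composite bracket: [[[u2, [u4, u3]], u1], [u5, u6]]
The bracket unfolds into 32 signed words via [a, b] = ab - ba (2^5 = 32).
The u1-initial words carry the normal form:
  the word u1u2u3u4u5u6 carries sign +1 and contributes +[[[[[u1, u2], u3], u4], u5], u6]
  the word u1u2u3u4u6u5 carries sign -1 and contributes -[[[[[u1, u2], u3], u4], u6], u5]
  the word u1u2u4u3u5u6 carries sign -1 and contributes -[[[[[u1, u2], u4], u3], u5], u6]
  the word u1u2u4u3u6u5 carries sign +1 and contributes +[[[[[u1, u2], u4], u3], u6], u5]
  the word u1u3u4u2u5u6 carries sign -1 and contributes -[[[[[u1, u3], u4], u2], u5], u6]
  the word u1u3u4u2u6u5 carries sign +1 and contributes +[[[[[u1, u3], u4], u2], u6], u5]
  the word u1u4u3u2u5u6 carries sign +1 and contributes +[[[[[u1, u4], u3], u2], u5], u6]
  the word u1u4u3u2u6u5 carries sign -1 and contributes -[[[[[u1, u4], u3], u2], u6], u5]


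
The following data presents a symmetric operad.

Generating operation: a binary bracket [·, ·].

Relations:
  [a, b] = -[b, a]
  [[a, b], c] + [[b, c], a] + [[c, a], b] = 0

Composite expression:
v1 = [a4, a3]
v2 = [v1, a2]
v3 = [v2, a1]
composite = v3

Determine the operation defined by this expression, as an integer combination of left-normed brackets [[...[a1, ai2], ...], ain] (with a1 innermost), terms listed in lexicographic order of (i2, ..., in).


-[[[a1, a2], a3], a4] + [[[a1, a2], a4], a3] + [[[a1, a3], a4], a2] - [[[a1, a4], a3], a2]


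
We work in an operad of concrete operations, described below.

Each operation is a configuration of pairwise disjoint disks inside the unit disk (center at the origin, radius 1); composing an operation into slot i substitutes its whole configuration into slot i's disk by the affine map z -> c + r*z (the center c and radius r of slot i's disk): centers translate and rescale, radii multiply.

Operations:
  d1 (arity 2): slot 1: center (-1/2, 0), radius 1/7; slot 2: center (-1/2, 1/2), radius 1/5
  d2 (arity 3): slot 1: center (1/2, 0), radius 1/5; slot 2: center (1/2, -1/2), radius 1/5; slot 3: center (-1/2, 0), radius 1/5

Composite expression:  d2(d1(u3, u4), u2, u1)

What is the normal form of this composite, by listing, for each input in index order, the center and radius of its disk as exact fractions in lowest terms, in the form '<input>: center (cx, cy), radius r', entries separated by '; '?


Each u-disk chains the slot maps above it in d2; radii multiply.
input u3: composing its 2 substitution steps yields center (2/5, 0), radius 1/35
input u4: composing its 2 substitution steps yields center (2/5, 1/10), radius 1/25
input u2: composing its 1 substitution step yields center (1/2, -1/2), radius 1/5
input u1: composing its 1 substitution step yields center (-1/2, 0), radius 1/5

u1: center (-1/2, 0), radius 1/5; u2: center (1/2, -1/2), radius 1/5; u3: center (2/5, 0), radius 1/35; u4: center (2/5, 1/10), radius 1/25


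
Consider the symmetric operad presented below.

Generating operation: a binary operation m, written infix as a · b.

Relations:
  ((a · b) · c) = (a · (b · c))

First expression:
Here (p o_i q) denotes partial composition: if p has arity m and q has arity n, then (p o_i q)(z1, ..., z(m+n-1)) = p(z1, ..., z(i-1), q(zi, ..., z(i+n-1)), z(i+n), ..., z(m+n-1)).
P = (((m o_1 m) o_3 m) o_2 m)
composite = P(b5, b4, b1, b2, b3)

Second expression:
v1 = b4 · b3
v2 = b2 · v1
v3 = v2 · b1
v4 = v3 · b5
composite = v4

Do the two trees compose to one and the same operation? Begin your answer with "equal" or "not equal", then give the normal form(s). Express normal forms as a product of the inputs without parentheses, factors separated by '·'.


not equal; first: b5 · b4 · b1 · b2 · b3; second: b2 · b4 · b3 · b1 · b5

Reducing the first expression gives b5 · b4 · b1 · b2 · b3
Reducing the second expression gives b2 · b4 · b3 · b1 · b5
Different reductions; not equal.


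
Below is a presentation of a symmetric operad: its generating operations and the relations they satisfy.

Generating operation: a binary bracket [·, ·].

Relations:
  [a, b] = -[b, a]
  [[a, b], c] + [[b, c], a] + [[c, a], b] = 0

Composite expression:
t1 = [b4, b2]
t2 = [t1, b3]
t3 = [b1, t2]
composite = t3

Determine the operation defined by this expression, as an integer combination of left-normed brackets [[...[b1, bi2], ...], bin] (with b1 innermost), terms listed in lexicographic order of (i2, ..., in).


-[[[b1, b2], b4], b3] + [[[b1, b3], b2], b4] - [[[b1, b3], b4], b2] + [[[b1, b4], b2], b3]

Skip Jacobi rewriting: expand, keep b1-initial words, read off terms.
Composite bracket: [b1, [[b4, b2], b3]]
Each bracket splits as ab - ba, giving 8 signed words (2^3 = 8).
Coefficients come from the b1-initial words:
  b1b2b4b3 appears with sign -1, giving the term -[[[b1, b2], b4], b3]
  b1b3b2b4 appears with sign +1, giving the term +[[[b1, b3], b2], b4]
  b1b3b4b2 appears with sign -1, giving the term -[[[b1, b3], b4], b2]
  b1b4b2b3 appears with sign +1, giving the term +[[[b1, b4], b2], b3]


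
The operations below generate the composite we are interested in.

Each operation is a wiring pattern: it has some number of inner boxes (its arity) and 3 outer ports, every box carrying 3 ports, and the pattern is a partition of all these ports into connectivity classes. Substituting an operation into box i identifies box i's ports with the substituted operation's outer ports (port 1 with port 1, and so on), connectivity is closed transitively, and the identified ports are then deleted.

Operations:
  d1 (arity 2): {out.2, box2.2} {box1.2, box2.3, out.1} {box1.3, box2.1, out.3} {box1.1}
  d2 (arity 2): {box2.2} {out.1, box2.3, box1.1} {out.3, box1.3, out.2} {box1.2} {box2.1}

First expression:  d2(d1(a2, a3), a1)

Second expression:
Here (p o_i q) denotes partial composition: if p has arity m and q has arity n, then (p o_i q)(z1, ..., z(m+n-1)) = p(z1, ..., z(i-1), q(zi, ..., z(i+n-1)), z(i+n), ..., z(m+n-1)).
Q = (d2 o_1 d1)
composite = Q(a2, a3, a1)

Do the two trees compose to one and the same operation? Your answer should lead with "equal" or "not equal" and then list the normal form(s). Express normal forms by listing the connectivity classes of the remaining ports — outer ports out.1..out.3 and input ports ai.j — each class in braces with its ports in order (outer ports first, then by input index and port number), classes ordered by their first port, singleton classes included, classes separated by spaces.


equal; both compose to {out.1, a1.3, a2.2, a3.3} {out.2, out.3, a2.3, a3.1} {a1.1} {a1.2} {a2.1} {a3.2}


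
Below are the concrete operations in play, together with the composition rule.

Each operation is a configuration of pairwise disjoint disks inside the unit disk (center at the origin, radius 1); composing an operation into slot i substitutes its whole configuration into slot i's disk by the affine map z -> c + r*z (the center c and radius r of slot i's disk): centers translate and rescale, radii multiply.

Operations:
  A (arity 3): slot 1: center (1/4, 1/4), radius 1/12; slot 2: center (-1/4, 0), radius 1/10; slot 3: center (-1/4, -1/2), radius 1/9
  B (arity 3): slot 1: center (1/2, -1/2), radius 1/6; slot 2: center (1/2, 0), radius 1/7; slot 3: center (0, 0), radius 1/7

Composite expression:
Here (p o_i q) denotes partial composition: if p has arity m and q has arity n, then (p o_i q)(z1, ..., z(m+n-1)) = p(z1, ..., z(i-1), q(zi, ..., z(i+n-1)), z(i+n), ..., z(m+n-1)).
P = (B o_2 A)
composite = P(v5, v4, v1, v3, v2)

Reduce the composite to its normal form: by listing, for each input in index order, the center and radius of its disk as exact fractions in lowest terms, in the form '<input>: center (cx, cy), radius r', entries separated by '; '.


v1: center (13/28, 0), radius 1/70; v2: center (0, 0), radius 1/7; v3: center (13/28, -1/14), radius 1/63; v4: center (15/28, 1/28), radius 1/84; v5: center (1/2, -1/2), radius 1/6


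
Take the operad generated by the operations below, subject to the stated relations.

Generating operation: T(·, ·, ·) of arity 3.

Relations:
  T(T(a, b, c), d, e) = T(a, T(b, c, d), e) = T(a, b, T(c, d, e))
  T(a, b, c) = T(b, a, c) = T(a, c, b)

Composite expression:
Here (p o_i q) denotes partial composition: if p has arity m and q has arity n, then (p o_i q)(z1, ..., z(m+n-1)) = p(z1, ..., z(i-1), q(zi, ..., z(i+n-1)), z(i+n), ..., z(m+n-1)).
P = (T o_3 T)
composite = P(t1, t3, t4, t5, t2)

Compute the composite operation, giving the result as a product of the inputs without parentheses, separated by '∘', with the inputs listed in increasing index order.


t1 ∘ t2 ∘ t3 ∘ t4 ∘ t5

Reordering under T is free, so list the t-inputs canonically.
T(t4, t5, t2) linearizes to t4 ∘ t5 ∘ t2
T(t1, t3, T(t4, t5, t2)) linearizes to t1 ∘ t3 ∘ t4 ∘ t5 ∘ t2
sorting the factors by input index: t1 ∘ t2 ∘ t3 ∘ t4 ∘ t5
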